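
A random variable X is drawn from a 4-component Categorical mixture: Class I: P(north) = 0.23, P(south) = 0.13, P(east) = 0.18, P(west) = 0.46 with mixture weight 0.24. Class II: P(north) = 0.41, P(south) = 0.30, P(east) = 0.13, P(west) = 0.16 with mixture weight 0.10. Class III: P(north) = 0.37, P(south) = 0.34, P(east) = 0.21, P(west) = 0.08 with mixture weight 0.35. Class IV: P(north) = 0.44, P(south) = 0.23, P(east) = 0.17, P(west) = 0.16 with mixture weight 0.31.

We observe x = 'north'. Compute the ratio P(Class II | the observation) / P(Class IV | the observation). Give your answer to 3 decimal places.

0.301

Posterior odds = (w_i f_i(x)) / (w_j f_j(x)); the normalising sum cancels.
Evaluate each component's likelihood at the observed value:
  L_I = 0.23
  L_II = 0.41
  L_III = 0.37
  L_IV = 0.44
Posterior odds = (w_II·L_II) / (w_IV·L_IV) = (0.10·0.41) / (0.31·0.44) = 0.041 / 0.1364 ≈ 0.301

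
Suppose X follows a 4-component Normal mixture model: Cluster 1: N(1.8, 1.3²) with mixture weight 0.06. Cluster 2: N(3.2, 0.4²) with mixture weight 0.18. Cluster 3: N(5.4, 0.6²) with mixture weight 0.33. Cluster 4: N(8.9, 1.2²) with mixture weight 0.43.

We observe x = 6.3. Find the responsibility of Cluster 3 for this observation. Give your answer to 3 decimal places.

0.839

By Bayes' theorem, P(k | x) = w_k f_k(x) / Σ_j w_j f_j(x).
Evaluate each component's likelihood at the observed value:
  p_1 = 0.000767458
  p_2 = 9.04574e-14
  p_3 = 0.215863
  p_4 = 0.0317939
Prior × likelihood for each component:
  w_1·p_1 = 0.06 × 0.000767458 = 4.60475e-05
  w_2·p_2 = 0.18 × 9.04574e-14 = 1.62823e-14
  w_3·p_3 = 0.33 × 0.215863 = 0.0712347
  w_4·p_4 = 0.43 × 0.0317939 = 0.0136714
Marginal: 4.60475e-05 + 1.62823e-14 + 0.0712347 + 0.0136714 = 0.0849521
P(Cluster 3 | the observation) = 0.0712347 / 0.0849521 ≈ 0.839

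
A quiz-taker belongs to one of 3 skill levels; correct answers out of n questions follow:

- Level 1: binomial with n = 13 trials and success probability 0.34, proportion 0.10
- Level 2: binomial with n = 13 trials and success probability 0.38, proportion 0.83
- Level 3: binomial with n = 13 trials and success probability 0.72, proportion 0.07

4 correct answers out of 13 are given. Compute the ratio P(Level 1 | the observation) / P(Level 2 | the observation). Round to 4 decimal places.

0.1355

Only the two components matter; the odds are (π_i f_i(x)) / (π_j f_j(x)).
Component likelihoods at x = 4 correct answers out of 13:
  f_1 = 0.227048
  f_2 = 0.201821
  f_3 = 0.00203263
Odds = (0.10/0.83) × (0.227048/0.201821) = 0.120482 × 1.125 ≈ 0.1355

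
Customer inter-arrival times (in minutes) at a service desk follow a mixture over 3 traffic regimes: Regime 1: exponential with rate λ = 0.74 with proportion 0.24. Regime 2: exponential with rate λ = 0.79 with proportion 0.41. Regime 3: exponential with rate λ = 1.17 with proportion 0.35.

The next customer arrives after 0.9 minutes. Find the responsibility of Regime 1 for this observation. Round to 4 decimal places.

0.2321

Apply Bayes' rule: the posterior for each component is proportional to its prior times its likelihood at x.
Evaluate each component's likelihood at the observed value:
  L_1 = 0.380182
  L_2 = 0.388011
  L_3 = 0.408201
Prior × likelihood for each component:
  π_1·L_1 = 0.24 × 0.380182 = 0.0912437
  π_2·L_2 = 0.41 × 0.388011 = 0.159084
  π_3·L_3 = 0.35 × 0.408201 = 0.14287
Evidence: 0.0912437 + 0.159084 + 0.14287 = 0.393198
So the posterior for Regime 1 is 0.0912437 / 0.393198 ≈ 0.2321.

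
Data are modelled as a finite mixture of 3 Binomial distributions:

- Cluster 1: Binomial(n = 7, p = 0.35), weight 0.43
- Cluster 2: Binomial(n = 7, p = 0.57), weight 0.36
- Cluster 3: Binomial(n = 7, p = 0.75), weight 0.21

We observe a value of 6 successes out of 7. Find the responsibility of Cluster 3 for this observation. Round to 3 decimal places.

By Bayes' theorem, P(k | x) = π_k f_k(x) / Σ_j π_j f_j(x).
Component likelihoods at x = 6 successes out of 7:
  L_1 = C(7,6)·0.35^6·0.65^1 = 7·0.00183827·0.65 = 0.00836411
  L_2 = C(7,6)·0.57^6·0.43^1 = 7·0.0342964·0.43 = 0.103232
  L_3 = C(7,6)·0.75^6·0.25^1 = 7·0.177979·0.25 = 0.311462
Unnormalised posteriors:
  π_1·L_1 = 0.43 × 0.00836411 = 0.00359657
  π_2·L_2 = 0.36 × 0.103232 = 0.0371636
  π_3·L_3 = 0.21 × 0.311462 = 0.0654071
Sum: 0.00359657 + 0.0371636 + 0.0654071 = 0.106167
Responsibility of Cluster 3: 0.0654071 / 0.106167 ≈ 0.616

0.616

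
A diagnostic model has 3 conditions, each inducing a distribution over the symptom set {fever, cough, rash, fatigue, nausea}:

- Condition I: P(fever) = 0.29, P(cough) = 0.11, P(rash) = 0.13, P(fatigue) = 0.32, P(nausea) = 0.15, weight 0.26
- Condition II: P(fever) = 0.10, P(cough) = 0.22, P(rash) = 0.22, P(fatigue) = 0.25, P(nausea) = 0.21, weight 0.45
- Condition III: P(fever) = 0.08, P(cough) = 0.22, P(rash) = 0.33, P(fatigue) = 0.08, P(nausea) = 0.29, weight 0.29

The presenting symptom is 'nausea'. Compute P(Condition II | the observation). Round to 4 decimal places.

Posterior ∝ prior × likelihood, so P(k | x) ∝ π_k f_k(x); normalise over all components.
Component likelihoods at x = 'nausea':
  p_I = P(nausea | comp) = 0.15
  p_II = P(nausea | comp) = 0.21
  p_III = P(nausea | comp) = 0.29
Weight by the priors:
  π_I·p_I = 0.26 × 0.15 = 0.039
  π_II·p_II = 0.45 × 0.21 = 0.0945
  π_III·p_III = 0.29 × 0.29 = 0.0841
Sum: 0.039 + 0.0945 + 0.0841 = 0.2176
P(Condition II | x) ≈ 0.4343

0.4343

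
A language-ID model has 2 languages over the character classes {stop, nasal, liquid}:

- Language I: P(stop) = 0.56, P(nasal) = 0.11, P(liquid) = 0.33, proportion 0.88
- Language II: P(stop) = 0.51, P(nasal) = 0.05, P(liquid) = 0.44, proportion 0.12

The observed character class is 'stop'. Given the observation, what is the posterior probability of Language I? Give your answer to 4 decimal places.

Posterior ∝ prior × likelihood, so P(k | x) ∝ π_k f_k(x); normalise over all components.
Evaluate each component's likelihood at the observed value:
  f_I = 0.56
  f_II = 0.51
Weight by the priors:
  π_I·f_I = 0.88 × 0.56 = 0.4928
  π_II·f_II = 0.12 × 0.51 = 0.0612
Marginal: 0.4928 + 0.0612 = 0.554
Responsibility of Language I: 0.4928 / 0.554 ≈ 0.8895

0.8895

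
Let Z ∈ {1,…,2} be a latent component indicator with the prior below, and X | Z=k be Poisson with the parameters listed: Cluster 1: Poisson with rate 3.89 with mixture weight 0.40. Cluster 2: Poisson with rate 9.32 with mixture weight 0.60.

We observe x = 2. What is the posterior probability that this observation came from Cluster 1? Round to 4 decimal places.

By Bayes' theorem, P(k | x) = π_k f_k(x) / Σ_j π_j f_j(x).
Component likelihoods at x = 2:
  p_1 = 0.154691
  p_2 = 0.00389204
Prior × likelihood for each component:
  π_1·p_1 = 0.40 × 0.154691 = 0.0618762
  π_2·p_2 = 0.60 × 0.00389204 = 0.00233522
Marginal: 0.0618762 + 0.00233522 = 0.0642114
Responsibility of Cluster 1: 0.0618762 / 0.0642114 ≈ 0.9636

0.9636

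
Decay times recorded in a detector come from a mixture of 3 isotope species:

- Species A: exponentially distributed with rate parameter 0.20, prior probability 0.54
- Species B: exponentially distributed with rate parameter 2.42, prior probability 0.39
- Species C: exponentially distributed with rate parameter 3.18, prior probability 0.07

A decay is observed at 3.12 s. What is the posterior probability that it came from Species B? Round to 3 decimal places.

By Bayes' theorem, P(k | x) = w_k f_k(x) / Σ_j w_j f_j(x).
Exponential densities:
  p_A = 0.107159
  p_B = 0.00127268
  p_C = 0.000156146
Multiply by the mixture weights:
  w_A·p_A = 0.54 × 0.107159 = 0.0578661
  w_B·p_B = 0.39 × 0.00127268 = 0.000496344
  w_C·p_C = 0.07 × 0.000156146 = 1.09302e-05
Evidence: 0.0578661 + 0.000496344 + 1.09302e-05 = 0.0583733
So the posterior for Species B is 0.000496344 / 0.0583733 ≈ 0.009.

0.009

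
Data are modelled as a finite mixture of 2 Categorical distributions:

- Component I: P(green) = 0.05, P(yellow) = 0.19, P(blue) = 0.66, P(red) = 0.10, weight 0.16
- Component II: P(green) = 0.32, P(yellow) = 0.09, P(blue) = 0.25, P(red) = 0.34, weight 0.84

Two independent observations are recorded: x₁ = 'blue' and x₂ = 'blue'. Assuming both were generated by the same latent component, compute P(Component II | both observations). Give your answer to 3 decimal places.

The responsibility of component k is π_k f_k(x) divided by Σ_j π_j f_j(x).
Since both observations come from the same component, the likelihood for component k is f_k(x₁)·f_k(x₂).
  L_I = [P(blue | comp) = 0.66] × [0.66] = 0.4356
  L_II = [P(blue | comp) = 0.25] × [0.25] = 0.0625
Weight by the priors:
  π_I·L_I = 0.16 × 0.4356 = 0.069696
  π_II·L_II = 0.84 × 0.0625 = 0.0525
Denominator: 0.069696 + 0.0525 = 0.122196
P(Component II | x) = 0.0525 / 0.122196 ≈ 0.430

0.430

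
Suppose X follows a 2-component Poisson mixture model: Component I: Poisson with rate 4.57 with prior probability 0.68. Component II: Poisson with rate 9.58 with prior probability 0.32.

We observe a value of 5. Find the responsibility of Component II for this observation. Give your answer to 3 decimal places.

Posterior ∝ prior × likelihood, so P(k | x) ∝ π_k f_k(x); normalise over all components.
Evaluate each component's likelihood at the observed value:
  L_I = e^(−4.57)·4.57^5/5! = 0.172058
  L_II = e^(−9.58)·9.58^5/5! = 0.0464628
Prior × likelihood for each component:
  π_I·L_I = 0.68 × 0.172058 = 0.116999
  π_II·L_II = 0.32 × 0.0464628 = 0.0148681
Sum: 0.116999 + 0.0148681 = 0.131867
P(Component II | x) = 0.0148681 / 0.131867 ≈ 0.113

0.113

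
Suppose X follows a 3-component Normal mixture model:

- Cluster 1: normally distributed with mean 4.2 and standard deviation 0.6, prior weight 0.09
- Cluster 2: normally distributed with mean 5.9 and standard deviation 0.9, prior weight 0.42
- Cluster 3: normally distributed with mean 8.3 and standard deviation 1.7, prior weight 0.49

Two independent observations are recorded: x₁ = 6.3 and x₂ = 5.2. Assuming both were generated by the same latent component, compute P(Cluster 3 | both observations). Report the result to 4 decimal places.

The responsibility of component k is w_k f_k(x) divided by Σ_j w_j f_j(x).
Since both observations come from the same component, the likelihood for component k is f_k(x₁)·f_k(x₂).
  p_1 = [0.00145447] × [0.165795] = 0.000241144
  p_2 = [0.401582] × [0.327572] = 0.131547
  p_3 = [0.117466] × [0.0445031] = 0.00522759
Unnormalised posteriors:
  w_1·p_1 = 0.09 × 0.000241144 = 2.1703e-05
  w_2·p_2 = 0.42 × 0.131547 = 0.0552498
  w_3·p_3 = 0.49 × 0.00522759 = 0.00256152
Marginal: 2.1703e-05 + 0.0552498 + 0.00256152 = 0.057833
Responsibility of Cluster 3: 0.00256152 / 0.057833 ≈ 0.0443

0.0443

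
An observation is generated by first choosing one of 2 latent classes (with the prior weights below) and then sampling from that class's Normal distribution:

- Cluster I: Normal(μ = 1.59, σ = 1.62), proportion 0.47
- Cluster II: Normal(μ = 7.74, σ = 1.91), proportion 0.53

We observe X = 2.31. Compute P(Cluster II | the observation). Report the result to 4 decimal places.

P(component k | x) = π_k·f_k(x) / marginal(x), where marginal(x) = Σ_j π_j·f_j(x).
Normal densities:
  L_I = (1/(1.62·√(2π)))·exp(−(2.31−1.59)²/(2·1.62²)) = 0.246261·exp(-0.09877) = 0.223101
  L_II = (1/(1.91·√(2π)))·exp(−(2.31−7.74)²/(2·1.91²)) = 0.208870·exp(-4.04113) = 0.00367143
Prior × likelihood for each component:
  π_I·L_I = 0.47 × 0.223101 = 0.104858
  π_II·L_II = 0.53 × 0.00367143 = 0.00194586
Denominator: 0.104858 + 0.00194586 = 0.106803
P(Cluster II | the observation) ≈ 0.0182

0.0182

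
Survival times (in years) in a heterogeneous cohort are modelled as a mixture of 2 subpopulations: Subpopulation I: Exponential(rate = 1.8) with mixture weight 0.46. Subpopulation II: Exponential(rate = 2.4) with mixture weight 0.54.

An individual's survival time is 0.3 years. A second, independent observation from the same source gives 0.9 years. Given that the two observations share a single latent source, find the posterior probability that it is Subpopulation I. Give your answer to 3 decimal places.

P(component k | x) = π_k·f_k(x) / marginal(x), where marginal(x) = Σ_j π_j·f_j(x).
Since both observations come from the same component, the likelihood for component k is f_k(x₁)·f_k(x₂).
  p_I = [1.8·e^(−1.8·0.3) = 1.8·e^(−0.5400) = 1.04895] × [0.356218] = 0.373653
  p_II = [2.4·e^(−2.4·0.3) = 2.4·e^(−0.7200) = 1.16821] × [0.27678] = 0.323336
Prior × likelihood for each component:
  π_I·p_I = 0.46 × 0.373653 = 0.171881
  π_II·p_II = 0.54 × 0.323336 = 0.174602
Denominator: 0.171881 + 0.174602 = 0.346482
So the posterior for Subpopulation I is 0.171881 / 0.346482 ≈ 0.496.

0.496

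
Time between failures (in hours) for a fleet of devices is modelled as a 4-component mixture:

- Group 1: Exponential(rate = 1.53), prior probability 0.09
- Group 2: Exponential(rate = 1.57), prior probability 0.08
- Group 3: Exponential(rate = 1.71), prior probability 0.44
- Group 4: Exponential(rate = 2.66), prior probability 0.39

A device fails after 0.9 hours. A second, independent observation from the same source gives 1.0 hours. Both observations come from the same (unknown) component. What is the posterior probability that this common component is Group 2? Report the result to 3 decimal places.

Posterior ∝ prior × likelihood, so P(k | x) ∝ π_k f_k(x); normalise over all components.
Since both observations come from the same component, the likelihood for component k is f_k(x₁)·f_k(x₂).
  L_1 = [1.53·e^(−1.53·0.9) = 1.53·e^(−1.3770) = 0.386072] × [0.3313] = 0.127905
  L_2 = [1.57·e^(−1.57·0.9) = 1.57·e^(−1.4130) = 0.382157] × [0.326631] = 0.124824
  L_3 = [1.71·e^(−1.71·0.9) = 1.71·e^(−1.5390) = 0.366958] × [0.309281] = 0.113493
  L_4 = [2.66·e^(−2.66·0.9) = 2.66·e^(−2.3940) = 0.242762] × [0.186062] = 0.0451688
Weight by the priors:
  π_1·L_1 = 0.09 × 0.127905 = 0.0115115
  π_2·L_2 = 0.08 × 0.124824 = 0.00998594
  π_3·L_3 = 0.44 × 0.113493 = 0.049937
  π_4·L_4 = 0.39 × 0.0451688 = 0.0176158
Evidence: 0.0115115 + 0.00998594 + 0.049937 + 0.0176158 = 0.0890502
So the posterior for Group 2 is 0.00998594 / 0.0890502 ≈ 0.112.

0.112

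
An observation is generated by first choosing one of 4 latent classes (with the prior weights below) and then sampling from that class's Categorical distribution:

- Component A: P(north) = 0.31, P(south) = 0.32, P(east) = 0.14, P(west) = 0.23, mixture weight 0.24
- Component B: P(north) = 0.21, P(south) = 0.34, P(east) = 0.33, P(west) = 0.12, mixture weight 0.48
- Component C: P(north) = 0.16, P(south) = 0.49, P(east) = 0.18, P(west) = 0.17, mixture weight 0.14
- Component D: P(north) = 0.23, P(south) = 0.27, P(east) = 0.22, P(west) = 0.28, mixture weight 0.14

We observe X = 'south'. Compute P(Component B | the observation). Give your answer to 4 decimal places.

Posterior ∝ prior × likelihood, so P(k | x) ∝ w_k f_k(x); normalise over all components.
Categorical probabilities:
  L_A = P(south | comp) = 0.32
  L_B = P(south | comp) = 0.34
  L_C = P(south | comp) = 0.49
  L_D = P(south | comp) = 0.27
Multiply by the mixture weights:
  w_A·L_A = 0.24 × 0.32 = 0.0768
  w_B·L_B = 0.48 × 0.34 = 0.1632
  w_C·L_C = 0.14 × 0.49 = 0.0686
  w_D·L_D = 0.14 × 0.27 = 0.0378
Sum: 0.0768 + 0.1632 + 0.0686 + 0.0378 = 0.3464
Responsibility of Component B: 0.1632 / 0.3464 ≈ 0.4711

0.4711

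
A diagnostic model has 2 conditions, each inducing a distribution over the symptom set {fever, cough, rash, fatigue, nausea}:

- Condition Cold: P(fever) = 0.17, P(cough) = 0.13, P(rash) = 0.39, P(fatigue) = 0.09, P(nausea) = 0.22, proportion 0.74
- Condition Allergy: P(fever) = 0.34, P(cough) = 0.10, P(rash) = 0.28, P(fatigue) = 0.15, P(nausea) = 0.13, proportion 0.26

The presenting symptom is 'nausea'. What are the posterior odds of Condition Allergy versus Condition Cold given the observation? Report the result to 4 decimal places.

0.2076

The posterior odds equal the prior odds times the likelihood ratio: (π_i/π_j)·(f_i(x)/f_j(x)).
Component likelihoods at x = 'nausea':
  f_Cold = 0.22
  f_Allergy = 0.13
0.0338 / 0.1628 ≈ 0.2076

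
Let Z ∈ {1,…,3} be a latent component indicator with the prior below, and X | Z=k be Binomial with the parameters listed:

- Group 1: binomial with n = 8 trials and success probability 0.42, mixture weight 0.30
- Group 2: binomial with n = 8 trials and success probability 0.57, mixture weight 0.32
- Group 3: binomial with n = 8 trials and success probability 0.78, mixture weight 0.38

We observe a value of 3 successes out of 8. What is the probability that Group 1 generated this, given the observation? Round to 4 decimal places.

0.6021

Apply Bayes' rule: the posterior for each component is proportional to its prior times its likelihood at x.
Binomial probabilities:
  p_1 = 0.272318
  p_2 = 0.15246
  p_3 = 0.0136957
Weight by the priors:
  P(Z=1)·p_1 = 0.30 × 0.272318 = 0.0816953
  P(Z=2)·p_2 = 0.32 × 0.15246 = 0.0487871
  P(Z=3)·p_3 = 0.38 × 0.0136957 = 0.00520438
Evidence: 0.0816953 + 0.0487871 + 0.00520438 = 0.135687
So the posterior for Group 1 is 0.0816953 / 0.135687 ≈ 0.6021.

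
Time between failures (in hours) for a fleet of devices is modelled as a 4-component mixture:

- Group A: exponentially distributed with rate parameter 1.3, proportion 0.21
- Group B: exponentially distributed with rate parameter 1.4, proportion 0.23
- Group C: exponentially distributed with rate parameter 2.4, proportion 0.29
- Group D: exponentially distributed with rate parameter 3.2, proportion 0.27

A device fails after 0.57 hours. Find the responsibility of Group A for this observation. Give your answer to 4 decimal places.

0.2199

The responsibility of component k is P(Z=k) f_k(x) divided by Σ_j P(Z=j) f_j(x).
Component likelihoods at x = 0.57 hours:
  L_A = 0.619628
  L_B = 0.63032
  L_C = 0.611078
  L_D = 0.516413
Unnormalised posteriors:
  P(Z=A)·L_A = 0.21 × 0.619628 = 0.130122
  P(Z=B)·L_B = 0.23 × 0.63032 = 0.144974
  P(Z=C)·L_C = 0.29 × 0.611078 = 0.177213
  P(Z=D)·L_D = 0.27 × 0.516413 = 0.139431
Marginal: 0.130122 + 0.144974 + 0.177213 + 0.139431 = 0.591739
P(Group A | x) ≈ 0.2199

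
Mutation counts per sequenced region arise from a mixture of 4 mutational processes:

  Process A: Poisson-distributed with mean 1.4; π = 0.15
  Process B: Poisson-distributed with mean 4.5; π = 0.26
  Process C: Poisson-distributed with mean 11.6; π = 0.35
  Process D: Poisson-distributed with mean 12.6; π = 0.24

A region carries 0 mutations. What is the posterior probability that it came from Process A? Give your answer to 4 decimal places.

0.9275

The responsibility of component k is w_k f_k(x) divided by Σ_j w_j f_j(x).
Component likelihoods at x = 0 mutations:
  f_A = 0.246597
  f_B = 0.011109
  f_C = 9.16609e-06
  f_D = 3.37202e-06
Prior × likelihood for each component:
  w_A·f_A = 0.15 × 0.246597 = 0.0369895
  w_B·f_B = 0.26 × 0.011109 = 0.00288834
  w_C·f_C = 0.35 × 9.16609e-06 = 3.20813e-06
  w_D·f_D = 0.24 × 3.37202e-06 = 8.09284e-07
Sum: 0.0369895 + 0.00288834 + 3.20813e-06 + 8.09284e-07 = 0.0398819
So the posterior for Process A is 0.0369895 / 0.0398819 ≈ 0.9275.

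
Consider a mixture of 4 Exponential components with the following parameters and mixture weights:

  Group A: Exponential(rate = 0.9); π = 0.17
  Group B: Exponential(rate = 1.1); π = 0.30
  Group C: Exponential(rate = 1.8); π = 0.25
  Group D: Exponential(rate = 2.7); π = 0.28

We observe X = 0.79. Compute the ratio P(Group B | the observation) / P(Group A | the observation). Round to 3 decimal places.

Only the two components matter; the odds are (P(Z=i) f_i(x)) / (P(Z=j) f_j(x)).
Evaluate each component's likelihood at the observed value:
  f_A = 0.442038
  f_B = 0.461308
  f_C = 0.434216
  f_D = 0.3199
Odds = (0.30/0.17) × (0.461308/0.442038) = 1.76471 × 1.04359 ≈ 1.842

1.842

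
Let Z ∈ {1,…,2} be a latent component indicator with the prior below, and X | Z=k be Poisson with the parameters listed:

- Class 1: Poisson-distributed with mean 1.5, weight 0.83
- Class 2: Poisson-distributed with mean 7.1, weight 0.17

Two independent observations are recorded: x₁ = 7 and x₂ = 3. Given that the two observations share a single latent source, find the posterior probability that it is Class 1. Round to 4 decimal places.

0.0595

By Bayes' theorem, P(k | x) = w_k f_k(x) / Σ_j w_j f_j(x).
Since both observations come from the same component, the likelihood for component k is f_k(x₁)·f_k(x₂).
  p_1 = [e^(−1.5)·1.5^7/7! = 0.000756426] × [0.125511] = 9.49396e-05
  p_2 = [e^(−7.1)·7.1^7/7! = 0.148897] × [0.049219] = 0.00732858
Weight by the priors:
  w_1·p_1 = 0.83 × 9.49396e-05 = 7.87999e-05
  w_2·p_2 = 0.17 × 0.00732858 = 0.00124586
Sum: 7.87999e-05 + 0.00124586 = 0.00132466
Responsibility of Class 1: 7.87999e-05 / 0.00132466 ≈ 0.0595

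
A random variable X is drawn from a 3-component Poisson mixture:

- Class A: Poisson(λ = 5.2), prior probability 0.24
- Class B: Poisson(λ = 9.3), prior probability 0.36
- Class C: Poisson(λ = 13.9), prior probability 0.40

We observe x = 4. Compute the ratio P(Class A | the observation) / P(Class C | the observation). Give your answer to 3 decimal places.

70.545

Since P(k|x) ∝ w_k f_k(x), the posterior odds are w_i f_i(x) / (w_j f_j(x)).
Component likelihoods at x = 4:
  p_A = 0.168063
  p_B = 0.0284959
  p_C = 0.0014294
0.040335 / 0.000571761 ≈ 70.545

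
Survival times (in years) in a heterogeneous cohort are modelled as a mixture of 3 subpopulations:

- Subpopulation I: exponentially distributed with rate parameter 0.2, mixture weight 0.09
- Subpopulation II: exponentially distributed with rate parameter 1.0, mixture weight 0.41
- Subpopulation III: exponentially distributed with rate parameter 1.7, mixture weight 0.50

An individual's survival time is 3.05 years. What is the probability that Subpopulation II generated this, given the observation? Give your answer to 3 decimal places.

0.572

By Bayes' theorem, P(k | x) = π_k f_k(x) / Σ_j π_j f_j(x).
Evaluate each component's likelihood at the observed value:
  f_I = 0.10867
  f_II = 0.0473589
  f_III = 0.00951989
Multiply by the mixture weights:
  π_I·f_I = 0.09 × 0.10867 = 0.00978032
  π_II·f_II = 0.41 × 0.0473589 = 0.0194172
  π_III·f_III = 0.50 × 0.00951989 = 0.00475995
Denominator: 0.00978032 + 0.0194172 + 0.00475995 = 0.0339574
P(Subpopulation II | x) = 0.0194172 / 0.0339574 ≈ 0.572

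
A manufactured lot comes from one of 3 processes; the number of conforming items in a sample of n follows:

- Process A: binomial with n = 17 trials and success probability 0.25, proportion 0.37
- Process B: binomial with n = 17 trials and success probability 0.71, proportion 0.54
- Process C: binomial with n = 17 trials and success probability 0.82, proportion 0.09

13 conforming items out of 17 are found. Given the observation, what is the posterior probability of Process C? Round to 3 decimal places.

0.139

The responsibility of component k is π_k f_k(x) divided by Σ_j π_j f_j(x).
Binomial probabilities:
  L_A = C(17,13)·0.25^13·0.75^4 = 2380·1.49012e-08·0.316406 = 1.12213e-05
  L_B = C(17,13)·0.71^13·0.29^4 = 2380·0.0116509·0.00707281 = 0.196123
  L_C = C(17,13)·0.82^13·0.18^4 = 2380·0.0757844·0.00104976 = 0.189342
Multiply by the mixture weights:
  π_A·L_A = 0.37 × 1.12213e-05 = 4.15187e-06
  π_B·L_B = 0.54 × 0.196123 = 0.105906
  π_C·L_C = 0.09 × 0.189342 = 0.0170408
Normaliser: 4.15187e-06 + 0.105906 + 0.0170408 = 0.122951
P(Process C | the observation) ≈ 0.139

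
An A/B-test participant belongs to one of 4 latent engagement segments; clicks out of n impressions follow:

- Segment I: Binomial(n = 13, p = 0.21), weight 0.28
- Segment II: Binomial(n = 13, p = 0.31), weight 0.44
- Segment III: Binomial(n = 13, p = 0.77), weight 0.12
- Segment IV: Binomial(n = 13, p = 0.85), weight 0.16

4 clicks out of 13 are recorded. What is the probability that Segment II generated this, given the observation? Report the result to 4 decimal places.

0.6880

Posterior ∝ prior × likelihood, so P(k | x) ∝ P(Z=k) f_k(x); normalise over all components.
Binomial probabilities:
  f_I = C(13,4)·0.21^4·0.79^9 = 715·0.00194481·0.119852 = 0.166658
  f_II = C(13,4)·0.31^4·0.69^9 = 715·0.00923521·0.0354521 = 0.234096
  f_III = C(13,4)·0.77^4·0.23^9 = 715·0.35153·1.80115e-06 = 0.000452709
  f_IV = C(13,4)·0.85^4·0.15^9 = 715·0.522006·3.84434e-08 = 1.43484e-05
Multiply by the mixture weights:
  P(Z=I)·f_I = 0.28 × 0.166658 = 0.0466643
  P(Z=II)·f_II = 0.44 × 0.234096 = 0.103002
  P(Z=III)·f_III = 0.12 × 0.000452709 = 5.43251e-05
  P(Z=IV)·f_IV = 0.16 × 1.43484e-05 = 2.29574e-06
Marginal: 0.0466643 + 0.103002 + 5.43251e-05 + 2.29574e-06 = 0.149723
Responsibility of Segment II: 0.103002 / 0.149723 ≈ 0.6880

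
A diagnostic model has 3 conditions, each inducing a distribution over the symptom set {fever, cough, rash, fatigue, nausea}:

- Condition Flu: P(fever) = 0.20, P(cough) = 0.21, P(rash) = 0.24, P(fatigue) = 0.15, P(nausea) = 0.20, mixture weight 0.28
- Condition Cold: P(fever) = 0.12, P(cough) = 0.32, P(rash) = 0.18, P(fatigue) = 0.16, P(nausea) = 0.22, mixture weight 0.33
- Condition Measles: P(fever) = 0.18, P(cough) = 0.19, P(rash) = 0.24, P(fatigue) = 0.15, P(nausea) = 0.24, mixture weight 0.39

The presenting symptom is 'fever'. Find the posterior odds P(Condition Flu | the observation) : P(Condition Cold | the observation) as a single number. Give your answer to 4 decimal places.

1.4141

Posterior odds = (π_i f_i(x)) / (π_j f_j(x)); the normalising sum cancels.
Evaluate each component's likelihood at the observed value:
  L_Flu = 0.2
  L_Cold = 0.12
  L_Measles = 0.18
Posterior odds = (π_Flu·L_Flu) / (π_Cold·L_Cold) = (0.28·0.2) / (0.33·0.12) = 0.056 / 0.0396 ≈ 1.4141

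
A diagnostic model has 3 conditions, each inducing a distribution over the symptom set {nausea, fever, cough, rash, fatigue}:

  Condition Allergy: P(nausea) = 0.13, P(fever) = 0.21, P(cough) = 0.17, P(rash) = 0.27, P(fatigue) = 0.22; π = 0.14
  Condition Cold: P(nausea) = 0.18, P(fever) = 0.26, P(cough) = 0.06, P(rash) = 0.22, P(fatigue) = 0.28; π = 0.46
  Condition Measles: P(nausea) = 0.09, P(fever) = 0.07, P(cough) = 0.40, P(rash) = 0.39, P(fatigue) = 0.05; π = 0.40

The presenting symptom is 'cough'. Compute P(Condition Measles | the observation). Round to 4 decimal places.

The responsibility of component k is w_k f_k(x) divided by Σ_j w_j f_j(x).
Component likelihoods at x = 'cough':
  p_Allergy = P(cough | comp) = 0.17
  p_Cold = P(cough | comp) = 0.06
  p_Measles = P(cough | comp) = 0.40
Weight by the priors:
  w_Allergy·p_Allergy = 0.14 × 0.17 = 0.0238
  w_Cold·p_Cold = 0.46 × 0.06 = 0.0276
  w_Measles·p_Measles = 0.40 × 0.4 = 0.16
Normaliser: 0.0238 + 0.0276 + 0.16 = 0.2114
P(Condition Measles | x) = 0.16 / 0.2114 ≈ 0.7569

0.7569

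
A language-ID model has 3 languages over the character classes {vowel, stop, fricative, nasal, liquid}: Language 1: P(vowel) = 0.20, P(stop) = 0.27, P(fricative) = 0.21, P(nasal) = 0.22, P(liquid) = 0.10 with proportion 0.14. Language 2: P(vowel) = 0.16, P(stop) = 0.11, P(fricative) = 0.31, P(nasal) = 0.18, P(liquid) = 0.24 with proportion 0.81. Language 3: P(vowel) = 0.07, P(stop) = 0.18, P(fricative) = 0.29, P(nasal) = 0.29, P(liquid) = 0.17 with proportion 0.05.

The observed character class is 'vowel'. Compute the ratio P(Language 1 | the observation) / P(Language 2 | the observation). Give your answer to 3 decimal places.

0.216

Only the two components matter; the odds are (P(Z=i) f_i(x)) / (P(Z=j) f_j(x)).
Categorical probabilities:
  f_1 = P(vowel | comp) = 0.20
  f_2 = P(vowel | comp) = 0.16
  f_3 = P(vowel | comp) = 0.07
0.028 / 0.1296 ≈ 0.216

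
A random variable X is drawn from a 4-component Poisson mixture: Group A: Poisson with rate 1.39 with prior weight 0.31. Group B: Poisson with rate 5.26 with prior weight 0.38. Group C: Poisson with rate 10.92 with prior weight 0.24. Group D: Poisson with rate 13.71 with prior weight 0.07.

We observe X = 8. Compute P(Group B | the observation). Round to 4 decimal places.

By Bayes' theorem, P(k | x) = π_k f_k(x) / Σ_j π_j f_j(x).
Evaluate each component's likelihood at the observed value:
  f_A = 8.60852e-05
  f_B = 0.0755051
  f_C = 0.0907329
  f_D = 0.0344034
Weight by the priors:
  π_A·f_A = 0.31 × 8.60852e-05 = 2.66864e-05
  π_B·f_B = 0.38 × 0.0755051 = 0.0286919
  π_C·f_C = 0.24 × 0.0907329 = 0.0217759
  π_D·f_D = 0.07 × 0.0344034 = 0.00240824
Denominator: 2.66864e-05 + 0.0286919 + 0.0217759 + 0.00240824 = 0.0529028
Responsibility of Group B: 0.0286919 / 0.0529028 ≈ 0.5424

0.5424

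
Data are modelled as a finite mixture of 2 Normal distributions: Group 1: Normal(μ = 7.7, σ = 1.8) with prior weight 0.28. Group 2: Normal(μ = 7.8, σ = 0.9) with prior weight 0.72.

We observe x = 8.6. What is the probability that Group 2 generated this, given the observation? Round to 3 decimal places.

0.797

By Bayes' theorem, P(k | x) = π_k f_k(x) / Σ_j π_j f_j(x).
Normal densities:
  p_1 = 0.195592
  p_2 = 0.298603
Multiply by the mixture weights:
  π_1·p_1 = 0.28 × 0.195592 = 0.0547657
  π_2·p_2 = 0.72 × 0.298603 = 0.214994
Evidence: 0.0547657 + 0.214994 = 0.26976
P(Group 2 | 8.6) ≈ 0.797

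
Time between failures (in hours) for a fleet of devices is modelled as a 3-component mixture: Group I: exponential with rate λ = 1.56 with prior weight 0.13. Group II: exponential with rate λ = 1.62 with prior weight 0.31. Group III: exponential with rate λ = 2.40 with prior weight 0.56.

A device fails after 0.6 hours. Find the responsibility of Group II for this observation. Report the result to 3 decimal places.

Apply Bayes' rule: the posterior for each component is proportional to its prior times its likelihood at x.
Component likelihoods at x = 0.6 hours:
  p_I = 0.611822
  p_II = 0.612888
  p_III = 0.568627
Unnormalised posteriors:
  P(Z=I)·p_I = 0.13 × 0.611822 = 0.0795368
  P(Z=II)·p_II = 0.31 × 0.612888 = 0.189995
  P(Z=III)·p_III = 0.56 × 0.568627 = 0.318431
Evidence: 0.0795368 + 0.189995 + 0.318431 = 0.587963
So the posterior for Group II is 0.189995 / 0.587963 ≈ 0.323.

0.323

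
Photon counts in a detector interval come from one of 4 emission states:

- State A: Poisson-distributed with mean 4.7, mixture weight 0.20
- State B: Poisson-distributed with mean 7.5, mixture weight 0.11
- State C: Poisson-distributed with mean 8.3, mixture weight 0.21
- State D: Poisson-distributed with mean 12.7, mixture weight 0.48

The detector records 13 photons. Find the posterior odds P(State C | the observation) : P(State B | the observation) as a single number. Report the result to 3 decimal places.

The posterior odds equal the prior odds times the likelihood ratio: (π_i/π_j)·(f_i(x)/f_j(x)).
Poisson probabilities:
  L_A = 0.000797642
  L_B = 0.0211012
  L_C = 0.0354071
  L_D = 0.109554
Posterior odds = (π_C·L_C) / (π_B·L_B) = (0.21·0.0354071) / (0.11·0.0211012) = 0.0074355 / 0.00232113 ≈ 3.203

3.203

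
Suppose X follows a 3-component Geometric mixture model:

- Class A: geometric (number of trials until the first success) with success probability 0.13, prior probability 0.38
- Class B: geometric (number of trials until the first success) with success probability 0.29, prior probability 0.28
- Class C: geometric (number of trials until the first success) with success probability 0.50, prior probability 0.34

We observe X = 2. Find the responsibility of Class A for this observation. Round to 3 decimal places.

Posterior ∝ prior × likelihood, so P(k | x) ∝ π_k f_k(x); normalise over all components.
Geometric probabilities:
  f_A = 0.1131
  f_B = 0.2059
  f_C = 0.25
Weight by the priors:
  π_A·f_A = 0.38 × 0.1131 = 0.042978
  π_B·f_B = 0.28 × 0.2059 = 0.057652
  π_C·f_C = 0.34 × 0.25 = 0.085
Denominator: 0.042978 + 0.057652 + 0.085 = 0.18563
P(Class A | x) = 0.042978 / 0.18563 ≈ 0.232

0.232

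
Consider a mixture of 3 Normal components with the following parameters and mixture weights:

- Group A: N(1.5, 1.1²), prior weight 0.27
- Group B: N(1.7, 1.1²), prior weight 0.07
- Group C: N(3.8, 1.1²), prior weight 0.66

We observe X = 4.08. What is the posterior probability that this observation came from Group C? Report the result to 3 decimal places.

0.964

P(component k | x) = P(Z=k)·f_k(x) / marginal(x), where marginal(x) = Σ_j P(Z=j)·f_j(x).
Evaluate each component's likelihood at the observed value:
  f_A = 0.0231716
  f_B = 0.0349125
  f_C = 0.351114
Multiply by the mixture weights:
  P(Z=A)·f_A = 0.27 × 0.0231716 = 0.00625634
  P(Z=B)·f_B = 0.07 × 0.0349125 = 0.00244388
  P(Z=C)·f_C = 0.66 × 0.351114 = 0.231735
Denominator: 0.00625634 + 0.00244388 + 0.231735 = 0.240435
Responsibility of Group C: 0.231735 / 0.240435 ≈ 0.964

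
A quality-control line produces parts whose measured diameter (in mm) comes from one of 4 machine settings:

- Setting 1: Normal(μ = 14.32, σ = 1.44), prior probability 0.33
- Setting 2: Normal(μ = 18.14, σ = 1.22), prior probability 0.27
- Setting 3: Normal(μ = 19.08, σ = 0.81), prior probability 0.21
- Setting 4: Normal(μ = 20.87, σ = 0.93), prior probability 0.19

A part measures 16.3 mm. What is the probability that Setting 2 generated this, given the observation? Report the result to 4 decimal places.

0.4415

Apply Bayes' rule: the posterior for each component is proportional to its prior times its likelihood at x.
Normal densities:
  L_1 = (1/(1.44·√(2π)))·exp(−(16.3−14.32)²/(2·1.44²)) = 0.277043·exp(-0.94531) = 0.107647
  L_2 = (1/(1.22·√(2π)))·exp(−(16.3−18.14)²/(2·1.22²)) = 0.327002·exp(-1.13733) = 0.104861
  L_3 = (1/(0.81·√(2π)))·exp(−(16.3−19.08)²/(2·0.81²)) = 0.492521·exp(-5.88965) = 0.00136327
  L_4 = (1/(0.93·√(2π)))·exp(−(16.3−20.87)²/(2·0.93²)) = 0.428970·exp(-12.07359) = 2.44868e-06
Unnormalised posteriors:
  P(Z=1)·L_1 = 0.33 × 0.107647 = 0.0355236
  P(Z=2)·L_2 = 0.27 × 0.104861 = 0.0283125
  P(Z=3)·L_3 = 0.21 × 0.00136327 = 0.000286287
  P(Z=4)·L_4 = 0.19 × 2.44868e-06 = 4.6525e-07
Evidence: 0.0355236 + 0.0283125 + 0.000286287 + 4.6525e-07 = 0.0641229
P(Setting 2 | data) = 0.0283125 / 0.0641229 ≈ 0.4415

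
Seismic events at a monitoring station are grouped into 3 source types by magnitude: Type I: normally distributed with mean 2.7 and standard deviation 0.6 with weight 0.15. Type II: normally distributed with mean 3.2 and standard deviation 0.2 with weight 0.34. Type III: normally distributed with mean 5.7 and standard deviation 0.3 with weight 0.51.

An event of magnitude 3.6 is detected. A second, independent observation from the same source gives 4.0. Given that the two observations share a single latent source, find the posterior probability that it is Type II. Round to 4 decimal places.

By Bayes' theorem, P(k | x) = P(Z=k) f_k(x) / Σ_j P(Z=j) f_j(x).
Since both observations come from the same component, the likelihood for component k is f_k(x₁)·f_k(x₂).
  f_I = [(1/(0.6·√(2π)))·exp(−(3.6−2.7)²/(2·0.6²)) = 0.664904·exp(-1.12500) = 0.215863] × [0.0635877] = 0.0137262
  f_II = [(1/(0.2·√(2π)))·exp(−(3.6−3.2)²/(2·0.2²)) = 1.994711·exp(-2.00000) = 0.269955] × [0.000669151] = 0.000180641
  f_III = [(1/(0.3·√(2π)))·exp(−(3.6−5.7)²/(2·0.3²)) = 1.329808·exp(-24.50000) = 3.04491e-11] × [1.41563e-07] = 4.31046e-18
Unnormalised posteriors:
  P(Z=I)·f_I = 0.15 × 0.0137262 = 0.00205893
  P(Z=II)·f_II = 0.34 × 0.000180641 = 6.14178e-05
  P(Z=III)·f_III = 0.51 × 4.31046e-18 = 2.19833e-18
Normaliser: 0.00205893 + 6.14178e-05 + 2.19833e-18 = 0.00212035
P(Type II | data) ≈ 0.0290

0.0290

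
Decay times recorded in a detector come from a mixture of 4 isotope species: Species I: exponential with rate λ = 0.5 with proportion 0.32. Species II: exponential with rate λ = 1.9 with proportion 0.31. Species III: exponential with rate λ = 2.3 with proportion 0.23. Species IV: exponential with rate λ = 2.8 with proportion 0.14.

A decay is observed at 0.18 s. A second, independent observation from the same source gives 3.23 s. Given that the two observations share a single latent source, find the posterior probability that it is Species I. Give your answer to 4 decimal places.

By Bayes' theorem, P(k | x) = P(Z=k) f_k(x) / Σ_j P(Z=j) f_j(x).
Since both observations come from the same component, the likelihood for component k is f_k(x₁)·f_k(x₂).
  L_I = [0.5·e^(−0.5·0.18) = 0.5·e^(−0.0900) = 0.456966] × [0.0994453] = 0.0454431
  L_II = [1.9·e^(−1.9·0.18) = 1.9·e^(−0.3420) = 1.34966] × [0.00410666] = 0.0055426
  L_III = [2.3·e^(−2.3·0.18) = 2.3·e^(−0.4140) = 1.5203] × [0.0013657] = 0.00207627
  L_IV = [2.8·e^(−2.8·0.18) = 2.8·e^(−0.5040) = 1.69151] × [0.000330673] = 0.000559335
Weight by the priors:
  P(Z=I)·L_I = 0.32 × 0.0454431 = 0.0145418
  P(Z=II)·L_II = 0.31 × 0.0055426 = 0.0017182
  P(Z=III)·L_III = 0.23 × 0.00207627 = 0.000477542
  P(Z=IV)·L_IV = 0.14 × 0.000559335 = 7.8307e-05
Sum: 0.0145418 + 0.0017182 + 0.000477542 + 7.8307e-05 = 0.0168158
So the posterior for Species I is 0.0145418 / 0.0168158 ≈ 0.8648.

0.8648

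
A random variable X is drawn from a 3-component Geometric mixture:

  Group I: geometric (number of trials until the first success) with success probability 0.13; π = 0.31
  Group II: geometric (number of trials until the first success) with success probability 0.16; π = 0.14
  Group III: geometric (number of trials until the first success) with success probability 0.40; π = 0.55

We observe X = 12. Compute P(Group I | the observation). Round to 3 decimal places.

0.681

Posterior ∝ prior × likelihood, so P(k | x) ∝ π_k f_k(x); normalise over all components.
Evaluate each component's likelihood at the observed value:
  p_I = 0.0280967
  p_II = 0.0235067
  p_III = 0.00145119
Unnormalised posteriors:
  π_I·p_I = 0.31 × 0.0280967 = 0.00870997
  π_II·p_II = 0.14 × 0.0235067 = 0.00329094
  π_III·p_III = 0.55 × 0.00145119 = 0.000798154
Sum: 0.00870997 + 0.00329094 + 0.000798154 = 0.0127991
So the posterior for Group I is 0.00870997 / 0.0127991 ≈ 0.681.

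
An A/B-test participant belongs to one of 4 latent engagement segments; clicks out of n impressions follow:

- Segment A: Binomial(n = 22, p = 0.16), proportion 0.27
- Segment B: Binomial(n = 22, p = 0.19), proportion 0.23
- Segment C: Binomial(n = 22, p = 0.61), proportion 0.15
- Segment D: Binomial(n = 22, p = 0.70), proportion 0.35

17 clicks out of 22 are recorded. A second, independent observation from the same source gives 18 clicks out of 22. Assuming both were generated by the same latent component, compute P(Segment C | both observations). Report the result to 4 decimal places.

0.0355

The responsibility of component k is π_k f_k(x) divided by Σ_j π_j f_j(x).
Since both observations come from the same component, the likelihood for component k is f_k(x₁)·f_k(x₂).
  f_A = [3.25052e-10] × [1.71985e-11] = 5.59042e-21
  f_B = [5.03214e-09] × [3.27883e-10] = 1.64996e-18
  f_C = [0.0532656] × [0.0231425] = 0.0012327
  f_D = [0.148864] × [0.0964859] = 0.0143633
Weight by the priors:
  π_A·f_A = 0.27 × 5.59042e-21 = 1.50941e-21
  π_B·f_B = 0.23 × 1.64996e-18 = 3.7949e-19
  π_C·f_C = 0.15 × 0.0012327 = 0.000184905
  π_D·f_D = 0.35 × 0.0143633 = 0.00502715
Normaliser: 1.50941e-21 + 3.7949e-19 + 0.000184905 + 0.00502715 = 0.00521206
P(Segment C | x₁,x₂) = 0.000184905 / 0.00521206 ≈ 0.0355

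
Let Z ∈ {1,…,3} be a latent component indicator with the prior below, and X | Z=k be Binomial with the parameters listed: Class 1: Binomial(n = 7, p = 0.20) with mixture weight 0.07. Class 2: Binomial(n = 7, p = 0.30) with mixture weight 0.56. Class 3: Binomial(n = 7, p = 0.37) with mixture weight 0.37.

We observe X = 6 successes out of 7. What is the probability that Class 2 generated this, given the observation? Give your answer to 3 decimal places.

P(component k | x) = w_k·f_k(x) / marginal(x), where marginal(x) = Σ_j w_j·f_j(x).
Evaluate each component's likelihood at the observed value:
  p_1 = C(7,6)·0.20^6·0.80^1 = 7·6.4e-05·0.8 = 0.0003584
  p_2 = C(7,6)·0.30^6·0.70^1 = 7·0.000729·0.7 = 0.0035721
  p_3 = C(7,6)·0.37^6·0.63^1 = 7·0.00256573·0.63 = 0.0113149
Multiply by the mixture weights:
  w_1·p_1 = 0.07 × 0.0003584 = 2.5088e-05
  w_2·p_2 = 0.56 × 0.0035721 = 0.00200038
  w_3·p_3 = 0.37 × 0.0113149 = 0.0041865
Normaliser: 2.5088e-05 + 0.00200038 + 0.0041865 = 0.00621196
So the posterior for Class 2 is 0.00200038 / 0.00621196 ≈ 0.322.

0.322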